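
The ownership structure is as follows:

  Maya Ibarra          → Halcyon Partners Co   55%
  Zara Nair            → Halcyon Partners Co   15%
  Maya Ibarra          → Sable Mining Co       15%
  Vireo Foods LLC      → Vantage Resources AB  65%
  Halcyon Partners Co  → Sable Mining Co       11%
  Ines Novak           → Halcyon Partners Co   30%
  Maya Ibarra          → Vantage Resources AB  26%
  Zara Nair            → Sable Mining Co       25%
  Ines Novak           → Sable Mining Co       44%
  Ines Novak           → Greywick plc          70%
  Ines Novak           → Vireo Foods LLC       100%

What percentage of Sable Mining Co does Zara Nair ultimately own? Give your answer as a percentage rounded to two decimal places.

Zara reaches Sable along 2 paths.
Direct stake: 25% = 25%.
Via Halcyon: 15% × 11% = 1.65%.
Total: 25% + 1.65% = 26.65%.

26.65%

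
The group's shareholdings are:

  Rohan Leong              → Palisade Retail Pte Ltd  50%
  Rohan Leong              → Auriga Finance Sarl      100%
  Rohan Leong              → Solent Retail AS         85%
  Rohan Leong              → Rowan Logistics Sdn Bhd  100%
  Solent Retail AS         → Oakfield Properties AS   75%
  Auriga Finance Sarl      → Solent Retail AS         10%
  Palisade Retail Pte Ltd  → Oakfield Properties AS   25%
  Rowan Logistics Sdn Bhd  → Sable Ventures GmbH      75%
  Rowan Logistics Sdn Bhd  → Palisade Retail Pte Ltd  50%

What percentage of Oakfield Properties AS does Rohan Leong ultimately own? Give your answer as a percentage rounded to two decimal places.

Rohan reaches Oakfield along 4 paths.
Via Solent: 85% × 75% = 63.75%.
Via Auriga → Solent: 100% × 10% × 75% = 7.5%.
Via Palisade: 50% × 25% = 12.5%.
Via Rowan → Palisade: 100% × 50% × 25% = 12.5%.
Total: 63.75% + 7.5% + 12.5% + 12.5% = 96.25%.

96.25%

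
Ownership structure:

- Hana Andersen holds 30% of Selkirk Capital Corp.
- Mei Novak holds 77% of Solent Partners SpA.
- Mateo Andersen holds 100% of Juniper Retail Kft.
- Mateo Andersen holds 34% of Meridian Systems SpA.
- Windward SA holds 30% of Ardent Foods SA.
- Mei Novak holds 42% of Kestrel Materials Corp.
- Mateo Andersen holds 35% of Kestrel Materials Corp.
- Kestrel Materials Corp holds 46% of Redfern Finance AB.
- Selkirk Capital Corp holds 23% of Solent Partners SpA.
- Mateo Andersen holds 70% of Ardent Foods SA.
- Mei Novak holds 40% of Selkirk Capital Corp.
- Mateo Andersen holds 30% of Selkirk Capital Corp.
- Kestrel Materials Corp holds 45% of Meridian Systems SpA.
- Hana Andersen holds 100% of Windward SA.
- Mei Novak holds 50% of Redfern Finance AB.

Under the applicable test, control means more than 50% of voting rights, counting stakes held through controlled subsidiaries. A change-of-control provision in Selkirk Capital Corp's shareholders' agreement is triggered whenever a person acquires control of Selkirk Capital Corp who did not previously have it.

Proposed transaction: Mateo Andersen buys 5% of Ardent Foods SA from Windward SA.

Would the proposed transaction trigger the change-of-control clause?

The purchase adds only to Mateo's holdings (Windward's stake shrinks), so Mateo is the only person who could newly come to control Selkirk.
Mateo holds 100% of Juniper, so Mateo controls Juniper.
Mateo holds 70% of Ardent, so Mateo controls Ardent.
In Selkirk, Mateo's side holds only 30%, not > 50%.
So before the transaction, Mateo does not control Selkirk.
After the purchase, Mateo's direct stake in Ardent rises to 70% + 5% = 75%, and Windward's stake falls to 25%.
Mateo holds 75% of Ardent, so Mateo controls Ardent.
After the transaction, Mateo's side holds 30% of Selkirk, not > 50%, so Mateo still does not control Selkirk.
No new person acquires control, so the clause is not triggered.

No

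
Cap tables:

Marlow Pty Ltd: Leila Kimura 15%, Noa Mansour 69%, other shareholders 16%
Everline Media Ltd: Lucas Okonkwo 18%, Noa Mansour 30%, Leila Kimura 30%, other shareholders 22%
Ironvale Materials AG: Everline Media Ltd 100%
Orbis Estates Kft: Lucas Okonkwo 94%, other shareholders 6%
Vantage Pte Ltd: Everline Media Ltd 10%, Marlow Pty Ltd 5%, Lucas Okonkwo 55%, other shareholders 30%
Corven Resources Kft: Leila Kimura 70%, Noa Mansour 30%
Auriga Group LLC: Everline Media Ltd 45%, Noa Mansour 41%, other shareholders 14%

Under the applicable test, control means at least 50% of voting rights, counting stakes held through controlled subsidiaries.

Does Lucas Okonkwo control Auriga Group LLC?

Lucas holds 94% of Orbis, so Lucas controls Orbis.
Lucas holds 55% of Vantage, so Lucas controls Vantage.
Neither Lucas nor any entity Lucas controls holds any voting interest in Auriga.
So Lucas does not control Auriga.

No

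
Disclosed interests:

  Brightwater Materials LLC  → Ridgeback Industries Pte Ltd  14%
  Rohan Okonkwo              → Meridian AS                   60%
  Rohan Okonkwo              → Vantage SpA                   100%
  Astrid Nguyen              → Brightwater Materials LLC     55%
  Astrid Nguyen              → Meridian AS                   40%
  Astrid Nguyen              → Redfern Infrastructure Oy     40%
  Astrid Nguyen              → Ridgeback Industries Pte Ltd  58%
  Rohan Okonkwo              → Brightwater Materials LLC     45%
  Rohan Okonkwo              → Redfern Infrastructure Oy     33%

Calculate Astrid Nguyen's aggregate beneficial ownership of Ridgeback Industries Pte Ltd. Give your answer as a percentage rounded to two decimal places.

65.70%

Astrid reaches Ridgeback along 2 paths.
Direct stake: 58% = 58%.
Via Brightwater: 55% × 14% = 7.7%.
Total: 58% + 7.7% = 65.7%.
Rounded: 65.70%.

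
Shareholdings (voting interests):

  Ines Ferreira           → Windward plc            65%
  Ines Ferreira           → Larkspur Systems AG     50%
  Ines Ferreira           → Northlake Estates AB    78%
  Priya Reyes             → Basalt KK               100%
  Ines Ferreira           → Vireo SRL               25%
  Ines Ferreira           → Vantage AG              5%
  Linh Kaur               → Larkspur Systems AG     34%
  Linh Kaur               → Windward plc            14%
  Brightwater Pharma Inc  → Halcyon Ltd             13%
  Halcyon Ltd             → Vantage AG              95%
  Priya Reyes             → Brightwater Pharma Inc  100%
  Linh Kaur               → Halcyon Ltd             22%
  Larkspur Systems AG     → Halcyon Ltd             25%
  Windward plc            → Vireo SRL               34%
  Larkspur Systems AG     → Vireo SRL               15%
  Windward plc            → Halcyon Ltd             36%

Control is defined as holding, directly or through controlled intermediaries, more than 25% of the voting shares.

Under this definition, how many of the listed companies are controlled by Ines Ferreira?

Ines holds 65% of Windward, so Ines controls Windward.
Ines holds 50% of Larkspur, so Ines controls Larkspur.
Larkspur and Windward together hold 25% + 36% = 61% of Halcyon, so Ines controls Halcyon.
Windward and Ines and Larkspur together hold 34% + 25% + 15% = 74% of Vireo, so Ines controls Vireo.
Ines and Halcyon together hold 5% + 95% = 100% of Vantage, so Ines controls Vantage.
Ines holds 78% of Northlake, so Ines controls Northlake.
No other company's threshold is met.
Ines controls 6 companies.

6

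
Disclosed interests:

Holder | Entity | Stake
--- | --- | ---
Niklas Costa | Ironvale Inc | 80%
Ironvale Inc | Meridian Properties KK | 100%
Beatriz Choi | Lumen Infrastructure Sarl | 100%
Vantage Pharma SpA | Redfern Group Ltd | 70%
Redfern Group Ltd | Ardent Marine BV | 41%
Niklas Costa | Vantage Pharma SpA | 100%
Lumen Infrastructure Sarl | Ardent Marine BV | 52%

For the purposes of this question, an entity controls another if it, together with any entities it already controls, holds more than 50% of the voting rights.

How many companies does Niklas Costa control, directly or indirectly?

4

Niklas holds 100% of Vantage, so Niklas controls Vantage.
Niklas holds 80% of Ironvale, so Niklas controls Ironvale.
Vantage holds 70% of Redfern, so Niklas controls Redfern.
Ironvale holds 100% of Meridian, so Niklas controls Meridian.
No other company's threshold is met.
Niklas controls 4 companies.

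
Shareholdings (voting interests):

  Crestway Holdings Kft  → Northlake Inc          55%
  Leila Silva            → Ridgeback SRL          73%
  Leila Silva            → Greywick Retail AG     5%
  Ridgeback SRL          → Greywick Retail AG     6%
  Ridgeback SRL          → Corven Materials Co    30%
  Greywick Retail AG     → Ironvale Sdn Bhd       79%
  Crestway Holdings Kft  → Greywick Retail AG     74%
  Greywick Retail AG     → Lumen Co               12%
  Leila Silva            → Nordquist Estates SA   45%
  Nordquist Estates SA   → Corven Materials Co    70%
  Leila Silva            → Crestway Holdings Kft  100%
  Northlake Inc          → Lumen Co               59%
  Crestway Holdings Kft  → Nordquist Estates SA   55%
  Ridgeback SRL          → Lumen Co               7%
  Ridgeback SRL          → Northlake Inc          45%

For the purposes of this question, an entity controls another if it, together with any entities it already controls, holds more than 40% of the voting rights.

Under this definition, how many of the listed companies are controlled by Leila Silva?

8

Leila holds 73% of Ridgeback, so Leila controls Ridgeback.
Leila holds 100% of Crestway, so Leila controls Crestway.
Ridgeback and Crestway and Leila together hold 6% + 74% + 5% = 85% of Greywick, so Leila controls Greywick.
Crestway and Leila together hold 55% + 45% = 100% of Nordquist, so Leila controls Nordquist.
Ridgeback and Crestway together hold 45% + 55% = 100% of Northlake, so Leila controls Northlake.
Greywick holds 79% of Ironvale, so Leila controls Ironvale.
Ridgeback and Nordquist together hold 30% + 70% = 100% of Corven, so Leila controls Corven.
Ridgeback and Greywick and Northlake together hold 7% + 12% + 59% = 78% of Lumen, so Leila controls Lumen.
Leila controls 8 companies.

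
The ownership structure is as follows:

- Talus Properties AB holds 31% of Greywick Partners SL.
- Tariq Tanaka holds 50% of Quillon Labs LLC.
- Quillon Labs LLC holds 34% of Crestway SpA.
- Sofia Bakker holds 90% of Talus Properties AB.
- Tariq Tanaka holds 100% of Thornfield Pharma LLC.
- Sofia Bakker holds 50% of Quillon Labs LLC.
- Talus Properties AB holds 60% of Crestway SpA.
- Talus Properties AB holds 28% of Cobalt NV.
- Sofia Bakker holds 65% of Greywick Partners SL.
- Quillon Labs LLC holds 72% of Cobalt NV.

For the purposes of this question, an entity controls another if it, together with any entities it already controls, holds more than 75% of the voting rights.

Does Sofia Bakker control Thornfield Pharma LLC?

No

Sofia holds 90% of Talus, so Sofia controls Talus.
Talus and Sofia together hold 31% + 65% = 96% of Greywick, so Sofia controls Greywick.
Neither Sofia nor any entity Sofia controls holds any voting interest in Thornfield.
So Sofia does not control Thornfield.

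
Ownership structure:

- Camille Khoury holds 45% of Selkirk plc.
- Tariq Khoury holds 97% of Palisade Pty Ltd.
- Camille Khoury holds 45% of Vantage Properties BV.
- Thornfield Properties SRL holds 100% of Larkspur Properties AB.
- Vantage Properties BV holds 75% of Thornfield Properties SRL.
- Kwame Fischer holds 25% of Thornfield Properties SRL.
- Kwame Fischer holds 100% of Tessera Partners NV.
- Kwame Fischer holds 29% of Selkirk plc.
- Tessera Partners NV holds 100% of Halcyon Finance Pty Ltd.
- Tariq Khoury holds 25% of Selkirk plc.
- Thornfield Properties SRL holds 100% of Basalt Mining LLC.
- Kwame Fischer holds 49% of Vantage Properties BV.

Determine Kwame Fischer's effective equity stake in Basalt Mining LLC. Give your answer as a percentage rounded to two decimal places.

Kwame reaches Basalt along 2 paths.
Via Thornfield: 25% × 100% = 25%.
Via Vantage → Thornfield: 49% × 75% × 100% = 36.75%.
Total: 25% + 36.75% = 61.75%.

61.75%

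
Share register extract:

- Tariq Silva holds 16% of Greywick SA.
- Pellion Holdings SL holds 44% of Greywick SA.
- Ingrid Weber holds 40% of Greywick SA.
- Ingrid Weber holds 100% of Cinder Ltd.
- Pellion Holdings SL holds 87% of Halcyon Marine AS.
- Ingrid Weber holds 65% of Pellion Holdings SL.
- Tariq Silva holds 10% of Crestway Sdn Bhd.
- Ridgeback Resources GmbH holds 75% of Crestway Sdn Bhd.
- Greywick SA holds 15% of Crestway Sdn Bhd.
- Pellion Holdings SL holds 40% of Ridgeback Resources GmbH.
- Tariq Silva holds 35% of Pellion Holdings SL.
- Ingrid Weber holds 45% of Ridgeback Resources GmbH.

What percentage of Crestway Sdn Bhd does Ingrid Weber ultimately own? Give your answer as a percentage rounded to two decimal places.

Ingrid reaches Crestway along 4 paths.
Via Ridgeback: 45% × 75% = 33.75%.
Via Pellion → Ridgeback: 65% × 40% × 75% = 19.5%.
Via Greywick: 40% × 15% = 6%.
Via Pellion → Greywick: 65% × 44% × 15% = 4.29%.
Total: 33.75% + 19.5% + 6% + 4.29% = 63.54%.

63.54%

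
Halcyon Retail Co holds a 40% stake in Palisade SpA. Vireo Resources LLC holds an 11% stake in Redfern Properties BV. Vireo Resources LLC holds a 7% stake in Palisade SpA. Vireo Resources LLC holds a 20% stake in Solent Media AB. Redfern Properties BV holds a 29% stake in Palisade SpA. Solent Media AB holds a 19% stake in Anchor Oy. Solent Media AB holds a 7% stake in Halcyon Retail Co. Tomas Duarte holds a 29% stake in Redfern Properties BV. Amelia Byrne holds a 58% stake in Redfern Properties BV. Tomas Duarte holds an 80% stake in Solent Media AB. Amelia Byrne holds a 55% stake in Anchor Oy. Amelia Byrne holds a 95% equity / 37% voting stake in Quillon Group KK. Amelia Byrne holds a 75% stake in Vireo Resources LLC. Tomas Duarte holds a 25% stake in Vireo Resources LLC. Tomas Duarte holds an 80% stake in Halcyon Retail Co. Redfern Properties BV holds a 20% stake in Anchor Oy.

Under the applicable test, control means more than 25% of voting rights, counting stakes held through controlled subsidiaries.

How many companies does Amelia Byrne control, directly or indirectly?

5

Amelia holds 75% of Vireo, so Amelia controls Vireo.
Vireo and Amelia together hold 11% + 58% = 69% of Redfern, so Amelia controls Redfern.
Redfern and Vireo together hold 29% + 7% = 36% of Palisade, so Amelia controls Palisade.
Amelia holds 37% of Quillon, so Amelia controls Quillon.
Redfern and Amelia together hold 20% + 55% = 75% of Anchor, so Amelia controls Anchor.
No other company's threshold is met.
Amelia controls 5 companies.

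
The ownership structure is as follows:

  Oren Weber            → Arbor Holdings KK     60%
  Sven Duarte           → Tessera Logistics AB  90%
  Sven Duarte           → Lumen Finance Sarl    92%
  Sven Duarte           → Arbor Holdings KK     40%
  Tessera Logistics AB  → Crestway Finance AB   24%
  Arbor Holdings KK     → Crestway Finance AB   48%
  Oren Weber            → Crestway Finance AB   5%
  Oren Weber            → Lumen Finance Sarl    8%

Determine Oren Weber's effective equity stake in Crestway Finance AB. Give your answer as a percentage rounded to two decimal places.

Oren reaches Crestway along 2 paths.
Via Arbor: 60% × 48% = 28.8%.
Direct stake: 5% = 5%.
Total: 28.8% + 5% = 33.8%.
Rounded: 33.80%.

33.80%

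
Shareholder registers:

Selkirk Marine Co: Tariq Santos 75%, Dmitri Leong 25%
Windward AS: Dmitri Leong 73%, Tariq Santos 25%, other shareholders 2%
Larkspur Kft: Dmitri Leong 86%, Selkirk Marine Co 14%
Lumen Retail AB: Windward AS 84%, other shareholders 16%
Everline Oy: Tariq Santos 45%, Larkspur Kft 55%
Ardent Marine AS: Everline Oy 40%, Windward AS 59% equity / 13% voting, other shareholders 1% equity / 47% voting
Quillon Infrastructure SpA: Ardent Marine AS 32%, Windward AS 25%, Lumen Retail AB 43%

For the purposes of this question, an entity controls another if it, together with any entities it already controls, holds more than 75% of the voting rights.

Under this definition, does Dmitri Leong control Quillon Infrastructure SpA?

Dmitri holds 86% of Larkspur, so Dmitri controls Larkspur.
Neither Dmitri nor any entity Dmitri controls holds any voting interest in Quillon.
So Dmitri does not control Quillon.

No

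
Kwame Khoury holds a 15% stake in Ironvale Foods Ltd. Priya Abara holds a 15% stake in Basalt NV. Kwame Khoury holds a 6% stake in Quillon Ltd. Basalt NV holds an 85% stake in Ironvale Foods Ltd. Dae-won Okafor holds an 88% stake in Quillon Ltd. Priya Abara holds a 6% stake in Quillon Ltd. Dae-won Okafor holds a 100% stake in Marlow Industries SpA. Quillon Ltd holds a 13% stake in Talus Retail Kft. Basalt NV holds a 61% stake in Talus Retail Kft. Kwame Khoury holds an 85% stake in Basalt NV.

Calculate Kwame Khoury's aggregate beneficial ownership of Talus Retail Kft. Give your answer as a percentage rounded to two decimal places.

52.63%

Kwame reaches Talus along 2 paths.
Via Quillon: 6% × 13% = 0.78%.
Via Basalt: 85% × 61% = 51.85%.
Total: 0.78% + 51.85% = 52.63%.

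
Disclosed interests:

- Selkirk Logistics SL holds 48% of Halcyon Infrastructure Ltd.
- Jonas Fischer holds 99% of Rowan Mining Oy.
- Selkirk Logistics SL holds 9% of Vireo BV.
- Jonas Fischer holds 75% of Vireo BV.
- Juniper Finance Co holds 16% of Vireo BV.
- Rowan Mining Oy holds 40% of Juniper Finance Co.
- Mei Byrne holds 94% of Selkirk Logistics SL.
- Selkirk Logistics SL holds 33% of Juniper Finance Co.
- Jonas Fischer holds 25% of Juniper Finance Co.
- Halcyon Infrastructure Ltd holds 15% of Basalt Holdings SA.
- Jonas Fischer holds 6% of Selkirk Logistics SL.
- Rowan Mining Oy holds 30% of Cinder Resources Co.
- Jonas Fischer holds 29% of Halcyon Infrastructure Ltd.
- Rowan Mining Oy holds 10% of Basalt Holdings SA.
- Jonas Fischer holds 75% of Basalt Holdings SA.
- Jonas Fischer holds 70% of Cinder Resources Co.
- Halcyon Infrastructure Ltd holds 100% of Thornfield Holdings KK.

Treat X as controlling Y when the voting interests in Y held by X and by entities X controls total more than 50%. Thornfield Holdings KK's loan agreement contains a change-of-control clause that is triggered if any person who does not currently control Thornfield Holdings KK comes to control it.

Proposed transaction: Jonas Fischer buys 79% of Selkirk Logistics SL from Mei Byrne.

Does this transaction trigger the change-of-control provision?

Yes

The purchase adds only to Jonas's holdings (Mei's stake shrinks), so Jonas is the only person who could newly come to control Thornfield.
Jonas holds 99% of Rowan, so Jonas controls Rowan.
Rowan and Jonas together hold 30% + 70% = 100% of Cinder, so Jonas controls Cinder.
Jonas and Rowan together hold 25% + 40% = 65% of Juniper, so Jonas controls Juniper.
Jonas and Juniper together hold 75% + 16% = 91% of Vireo, so Jonas controls Vireo.
Rowan and Jonas together hold 10% + 75% = 85% of Basalt, so Jonas controls Basalt.
Neither Jonas nor any entity Jonas controls holds any voting interest in Thornfield.
So before the transaction, Jonas does not control Thornfield.
After the purchase, Jonas's direct stake in Selkirk rises to 6% + 79% = 85%, and Mei's stake falls to 15%.
Jonas holds 85% of Selkirk, so Jonas controls Selkirk.
Jonas and Selkirk together hold 29% + 48% = 77% of Halcyon, so Jonas controls Halcyon.
Halcyon holds 100% of Thornfield, so Jonas controls Thornfield.
Jonas did not control Thornfield before and does after, so the clause is triggered.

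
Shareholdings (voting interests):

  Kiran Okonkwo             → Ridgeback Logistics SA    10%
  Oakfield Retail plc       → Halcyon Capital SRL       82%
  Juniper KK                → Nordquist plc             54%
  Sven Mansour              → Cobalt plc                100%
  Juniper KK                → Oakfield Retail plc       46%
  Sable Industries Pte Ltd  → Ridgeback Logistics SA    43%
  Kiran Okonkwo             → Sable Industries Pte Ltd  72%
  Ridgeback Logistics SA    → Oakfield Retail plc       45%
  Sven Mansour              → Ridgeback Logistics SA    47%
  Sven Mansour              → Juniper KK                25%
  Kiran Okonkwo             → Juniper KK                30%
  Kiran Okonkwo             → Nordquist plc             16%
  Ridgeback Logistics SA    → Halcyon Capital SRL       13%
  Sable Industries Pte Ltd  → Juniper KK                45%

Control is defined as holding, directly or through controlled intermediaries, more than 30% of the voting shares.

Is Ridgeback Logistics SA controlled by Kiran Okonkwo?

Yes

Kiran holds 72% of Sable, so Kiran controls Sable.
Sable and Kiran together hold 43% + 10% = 53% of Ridgeback, so Kiran controls Ridgeback.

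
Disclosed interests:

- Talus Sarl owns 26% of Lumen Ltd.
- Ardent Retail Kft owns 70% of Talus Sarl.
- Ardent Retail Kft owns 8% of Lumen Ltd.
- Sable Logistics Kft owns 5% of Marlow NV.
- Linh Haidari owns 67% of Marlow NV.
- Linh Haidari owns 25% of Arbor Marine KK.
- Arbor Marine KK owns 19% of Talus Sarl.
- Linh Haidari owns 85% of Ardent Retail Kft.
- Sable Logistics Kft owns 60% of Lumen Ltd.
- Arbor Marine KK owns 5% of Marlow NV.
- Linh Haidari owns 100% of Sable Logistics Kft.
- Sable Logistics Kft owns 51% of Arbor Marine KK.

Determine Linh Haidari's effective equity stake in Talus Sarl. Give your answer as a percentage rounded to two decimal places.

73.94%

Linh reaches Talus along 3 paths.
Via Arbor: 25% × 19% = 4.75%.
Via Sable → Arbor: 100% × 51% × 19% = 9.69%.
Via Ardent: 85% × 70% = 59.5%.
Total: 4.75% + 9.69% + 59.5% = 73.94%.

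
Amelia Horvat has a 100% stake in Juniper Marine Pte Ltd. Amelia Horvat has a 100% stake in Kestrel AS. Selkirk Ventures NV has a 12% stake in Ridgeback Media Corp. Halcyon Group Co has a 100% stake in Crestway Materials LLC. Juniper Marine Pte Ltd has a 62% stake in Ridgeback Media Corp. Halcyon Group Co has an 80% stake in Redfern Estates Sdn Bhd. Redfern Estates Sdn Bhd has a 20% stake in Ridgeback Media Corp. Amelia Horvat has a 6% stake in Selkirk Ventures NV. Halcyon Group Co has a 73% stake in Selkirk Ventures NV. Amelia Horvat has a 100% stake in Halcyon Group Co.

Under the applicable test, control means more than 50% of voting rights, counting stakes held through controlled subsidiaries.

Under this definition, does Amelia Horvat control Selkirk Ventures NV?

Amelia holds 100% of Halcyon, so Amelia controls Halcyon.
Amelia and Halcyon together hold 6% + 73% = 79% of Selkirk, so Amelia controls Selkirk.

Yes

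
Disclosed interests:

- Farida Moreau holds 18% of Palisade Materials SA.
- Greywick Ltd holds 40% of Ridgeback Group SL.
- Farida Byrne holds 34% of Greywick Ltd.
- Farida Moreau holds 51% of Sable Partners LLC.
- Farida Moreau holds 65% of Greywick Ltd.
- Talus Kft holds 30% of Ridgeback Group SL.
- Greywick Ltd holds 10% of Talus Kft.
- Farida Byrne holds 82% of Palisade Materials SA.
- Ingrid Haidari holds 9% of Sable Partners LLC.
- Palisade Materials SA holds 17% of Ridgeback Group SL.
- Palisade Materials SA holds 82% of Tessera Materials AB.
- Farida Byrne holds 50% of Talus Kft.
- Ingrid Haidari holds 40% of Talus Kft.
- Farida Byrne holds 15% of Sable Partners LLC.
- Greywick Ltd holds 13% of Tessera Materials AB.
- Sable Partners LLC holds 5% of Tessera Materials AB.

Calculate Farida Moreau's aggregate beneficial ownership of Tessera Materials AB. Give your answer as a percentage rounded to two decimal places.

Farida Moreau reaches Tessera along 3 paths.
Via Greywick: 65% × 13% = 8.45%.
Via Palisade: 18% × 82% = 14.76%.
Via Sable: 51% × 5% = 2.55%.
Total: 8.45% + 14.76% + 2.55% = 25.76%.

25.76%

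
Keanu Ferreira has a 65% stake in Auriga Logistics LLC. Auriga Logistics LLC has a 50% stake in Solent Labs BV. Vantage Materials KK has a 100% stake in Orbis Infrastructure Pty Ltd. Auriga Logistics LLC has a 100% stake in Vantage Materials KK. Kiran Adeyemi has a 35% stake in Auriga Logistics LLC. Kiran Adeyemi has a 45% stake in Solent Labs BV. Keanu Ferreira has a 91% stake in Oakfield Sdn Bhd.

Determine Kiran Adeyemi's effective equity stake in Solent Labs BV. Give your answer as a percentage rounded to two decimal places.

Kiran reaches Solent along 2 paths.
Direct stake: 45% = 45%.
Via Auriga: 35% × 50% = 17.5%.
Total: 45% + 17.5% = 62.5%.
Rounded: 62.50%.

62.50%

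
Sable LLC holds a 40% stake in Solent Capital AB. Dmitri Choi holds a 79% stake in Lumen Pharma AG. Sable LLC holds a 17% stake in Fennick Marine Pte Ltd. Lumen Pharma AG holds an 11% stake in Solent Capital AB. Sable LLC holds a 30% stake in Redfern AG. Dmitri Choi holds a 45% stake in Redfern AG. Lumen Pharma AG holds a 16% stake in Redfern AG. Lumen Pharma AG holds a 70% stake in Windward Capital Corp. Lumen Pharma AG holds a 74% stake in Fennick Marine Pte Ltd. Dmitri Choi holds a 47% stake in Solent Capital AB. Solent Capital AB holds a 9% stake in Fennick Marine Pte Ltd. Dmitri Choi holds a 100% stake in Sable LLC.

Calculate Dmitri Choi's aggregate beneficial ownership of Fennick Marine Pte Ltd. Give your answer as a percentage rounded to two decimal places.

Dmitri reaches Fennick along 5 paths.
Via Lumen → Solent: 79% × 11% × 9% = 0.7821%.
Via Solent: 47% × 9% = 4.23%.
Via Sable → Solent: 100% × 40% × 9% = 3.6%.
Via Sable: 100% × 17% = 17%.
Via Lumen: 79% × 74% = 58.46%.
Total: 0.7821% + 4.23% + 3.6% + 17% + 58.46% = 84.0721%.
Rounded: 84.07%.

84.07%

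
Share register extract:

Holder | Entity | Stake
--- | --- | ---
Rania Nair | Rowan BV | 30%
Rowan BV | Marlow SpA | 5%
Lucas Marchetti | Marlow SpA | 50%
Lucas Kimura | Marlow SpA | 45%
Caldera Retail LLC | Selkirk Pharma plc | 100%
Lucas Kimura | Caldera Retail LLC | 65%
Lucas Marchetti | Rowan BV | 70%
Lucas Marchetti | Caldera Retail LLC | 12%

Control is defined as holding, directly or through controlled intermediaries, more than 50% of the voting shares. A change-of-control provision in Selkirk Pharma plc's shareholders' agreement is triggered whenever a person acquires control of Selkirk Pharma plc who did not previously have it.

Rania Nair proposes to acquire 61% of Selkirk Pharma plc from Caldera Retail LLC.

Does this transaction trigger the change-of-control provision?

The purchase adds only to Rania's holdings (Caldera's stake shrinks), so Rania is the only person who could newly come to control Selkirk.
Rania's largest direct stake is 30% in Rowan, which does not meet the threshold, so Rania controls no company.
Neither Rania nor any entity Rania controls holds any voting interest in Selkirk.
So before the transaction, Rania does not control Selkirk.
After the purchase, Rania holds 61% of Selkirk directly, and Caldera's stake falls to 39%.
Rania holds 61% of Selkirk, so Rania controls Selkirk.
Rania did not control Selkirk before and does after, so the clause is triggered.

Yes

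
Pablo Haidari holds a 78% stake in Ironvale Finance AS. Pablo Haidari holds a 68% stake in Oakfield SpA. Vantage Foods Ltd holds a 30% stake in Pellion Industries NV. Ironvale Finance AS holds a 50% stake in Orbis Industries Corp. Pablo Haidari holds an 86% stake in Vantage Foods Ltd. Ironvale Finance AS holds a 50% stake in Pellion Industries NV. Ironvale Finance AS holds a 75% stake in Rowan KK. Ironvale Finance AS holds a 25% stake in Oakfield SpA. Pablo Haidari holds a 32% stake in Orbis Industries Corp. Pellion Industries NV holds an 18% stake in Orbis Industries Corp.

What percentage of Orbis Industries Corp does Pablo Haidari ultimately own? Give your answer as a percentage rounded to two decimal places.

82.66%

Pablo reaches Orbis along 4 paths.
Via Ironvale → Pellion: 78% × 50% × 18% = 7.02%.
Via Vantage → Pellion: 86% × 30% × 18% = 4.644%.
Direct stake: 32% = 32%.
Via Ironvale: 78% × 50% = 39%.
Total: 7.02% + 4.644% + 32% + 39% = 82.664%.
Rounded: 82.66%.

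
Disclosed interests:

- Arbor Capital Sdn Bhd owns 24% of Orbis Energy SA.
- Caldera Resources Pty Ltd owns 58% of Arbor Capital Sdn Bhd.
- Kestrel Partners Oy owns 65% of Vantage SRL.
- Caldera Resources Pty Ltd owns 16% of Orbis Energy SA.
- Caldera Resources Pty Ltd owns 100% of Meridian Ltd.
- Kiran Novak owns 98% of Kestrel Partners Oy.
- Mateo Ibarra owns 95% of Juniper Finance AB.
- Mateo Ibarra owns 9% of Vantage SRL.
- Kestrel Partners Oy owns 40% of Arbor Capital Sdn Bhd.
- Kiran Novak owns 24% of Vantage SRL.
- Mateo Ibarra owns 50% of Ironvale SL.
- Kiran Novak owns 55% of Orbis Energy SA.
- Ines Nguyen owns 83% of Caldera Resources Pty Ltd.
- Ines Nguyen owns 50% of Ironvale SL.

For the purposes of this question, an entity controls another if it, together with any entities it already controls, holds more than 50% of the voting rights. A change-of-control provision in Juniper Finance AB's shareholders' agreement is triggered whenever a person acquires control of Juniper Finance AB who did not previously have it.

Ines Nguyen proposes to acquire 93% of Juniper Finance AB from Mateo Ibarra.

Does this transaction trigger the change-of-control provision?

The purchase adds only to Ines's holdings (Mateo's stake shrinks), so Ines is the only person who could newly come to control Juniper.
Ines holds 83% of Caldera, so Ines controls Caldera.
Caldera holds 58% of Arbor, so Ines controls Arbor.
Caldera holds 100% of Meridian, so Ines controls Meridian.
Neither Ines nor any entity Ines controls holds any voting interest in Juniper.
So before the transaction, Ines does not control Juniper.
After the purchase, Ines holds 93% of Juniper directly, and Mateo's stake falls to 2%.
Ines holds 93% of Juniper, so Ines controls Juniper.
Ines did not control Juniper before and does after, so the clause is triggered.

Yes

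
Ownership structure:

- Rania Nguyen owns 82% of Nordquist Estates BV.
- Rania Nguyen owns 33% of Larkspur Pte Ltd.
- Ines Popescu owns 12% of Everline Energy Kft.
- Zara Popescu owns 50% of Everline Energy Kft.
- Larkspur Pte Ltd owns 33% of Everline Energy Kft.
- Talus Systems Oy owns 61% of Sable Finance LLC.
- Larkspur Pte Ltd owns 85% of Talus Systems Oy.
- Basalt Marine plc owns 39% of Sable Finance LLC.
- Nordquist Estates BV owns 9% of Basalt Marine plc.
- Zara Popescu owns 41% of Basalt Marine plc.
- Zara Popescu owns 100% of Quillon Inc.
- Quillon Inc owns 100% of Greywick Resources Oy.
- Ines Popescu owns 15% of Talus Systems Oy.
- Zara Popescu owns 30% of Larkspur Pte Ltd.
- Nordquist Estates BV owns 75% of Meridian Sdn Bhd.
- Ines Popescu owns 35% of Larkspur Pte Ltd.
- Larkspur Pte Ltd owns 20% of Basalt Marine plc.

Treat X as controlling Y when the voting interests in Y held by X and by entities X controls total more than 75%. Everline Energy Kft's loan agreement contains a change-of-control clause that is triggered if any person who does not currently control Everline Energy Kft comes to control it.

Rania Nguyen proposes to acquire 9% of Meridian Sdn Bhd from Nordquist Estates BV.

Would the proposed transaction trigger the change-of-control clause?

No

The purchase adds only to Rania's holdings (Nordquist's stake shrinks), so Rania is the only person who could newly come to control Everline.
Rania holds 82% of Nordquist, so Rania controls Nordquist.
Neither Rania nor any entity Rania controls holds any voting interest in Everline.
So before the transaction, Rania does not control Everline.
After the purchase, Rania holds 9% of Meridian directly, and Nordquist's stake falls to 66%.
Rania's side now holds 66% + 9% = 75% of Meridian, not > 75%, so Rania still does not control Meridian.
After the transaction, neither Rania nor any entity Rania controls holds a voting interest in Everline, so Rania still does not control it.
No new person acquires control, so the clause is not triggered.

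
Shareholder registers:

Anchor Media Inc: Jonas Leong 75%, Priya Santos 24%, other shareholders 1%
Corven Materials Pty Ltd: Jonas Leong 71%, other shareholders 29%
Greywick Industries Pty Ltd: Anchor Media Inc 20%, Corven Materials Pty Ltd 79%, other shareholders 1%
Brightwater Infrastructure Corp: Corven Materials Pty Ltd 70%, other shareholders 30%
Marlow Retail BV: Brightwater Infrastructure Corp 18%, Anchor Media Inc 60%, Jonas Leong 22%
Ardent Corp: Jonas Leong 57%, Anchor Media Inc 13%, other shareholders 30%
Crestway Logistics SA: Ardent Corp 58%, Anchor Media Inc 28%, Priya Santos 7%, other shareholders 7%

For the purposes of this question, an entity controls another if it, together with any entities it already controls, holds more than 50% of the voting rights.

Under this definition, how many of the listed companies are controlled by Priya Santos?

0

Priya's largest direct stake is 24% in Anchor, which does not meet the threshold.
Priya controls 0 companies.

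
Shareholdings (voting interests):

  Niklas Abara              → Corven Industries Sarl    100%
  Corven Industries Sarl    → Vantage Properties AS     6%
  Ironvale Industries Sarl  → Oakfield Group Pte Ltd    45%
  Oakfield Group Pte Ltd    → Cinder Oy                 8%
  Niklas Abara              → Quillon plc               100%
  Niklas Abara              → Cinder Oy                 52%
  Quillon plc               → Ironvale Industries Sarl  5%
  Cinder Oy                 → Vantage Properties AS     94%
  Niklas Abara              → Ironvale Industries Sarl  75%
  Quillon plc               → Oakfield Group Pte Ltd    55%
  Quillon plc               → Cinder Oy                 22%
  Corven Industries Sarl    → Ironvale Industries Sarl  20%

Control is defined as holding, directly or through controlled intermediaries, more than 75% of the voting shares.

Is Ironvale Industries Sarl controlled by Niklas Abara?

Niklas holds 100% of Corven, so Niklas controls Corven.
Niklas holds 100% of Quillon, so Niklas controls Quillon.
Corven and Quillon and Niklas together hold 20% + 5% + 75% = 100% of Ironvale, so Niklas controls Ironvale.

Yes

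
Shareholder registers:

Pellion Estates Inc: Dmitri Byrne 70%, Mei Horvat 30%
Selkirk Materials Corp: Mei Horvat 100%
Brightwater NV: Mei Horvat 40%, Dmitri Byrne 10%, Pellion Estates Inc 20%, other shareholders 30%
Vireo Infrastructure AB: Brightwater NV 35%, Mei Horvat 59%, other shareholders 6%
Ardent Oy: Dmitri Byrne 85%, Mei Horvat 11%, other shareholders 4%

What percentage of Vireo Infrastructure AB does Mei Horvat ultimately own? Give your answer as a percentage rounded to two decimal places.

75.10%

Mei reaches Vireo along 3 paths.
Via Brightwater: 40% × 35% = 14%.
Via Pellion → Brightwater: 30% × 20% × 35% = 2.1%.
Direct stake: 59% = 59%.
Total: 14% + 2.1% + 59% = 75.1%.
Rounded: 75.10%.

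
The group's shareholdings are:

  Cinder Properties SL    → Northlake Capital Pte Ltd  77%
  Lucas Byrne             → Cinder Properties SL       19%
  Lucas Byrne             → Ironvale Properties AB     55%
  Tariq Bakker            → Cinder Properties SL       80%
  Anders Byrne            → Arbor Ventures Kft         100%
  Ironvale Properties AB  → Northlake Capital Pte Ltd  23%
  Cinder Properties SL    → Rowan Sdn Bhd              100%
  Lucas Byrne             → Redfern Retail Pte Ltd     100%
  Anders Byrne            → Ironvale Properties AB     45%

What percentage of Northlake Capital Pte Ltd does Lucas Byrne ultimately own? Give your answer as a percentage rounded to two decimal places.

27.28%

Lucas reaches Northlake along 2 paths.
Via Cinder: 19% × 77% = 14.63%.
Via Ironvale: 55% × 23% = 12.65%.
Total: 14.63% + 12.65% = 27.28%.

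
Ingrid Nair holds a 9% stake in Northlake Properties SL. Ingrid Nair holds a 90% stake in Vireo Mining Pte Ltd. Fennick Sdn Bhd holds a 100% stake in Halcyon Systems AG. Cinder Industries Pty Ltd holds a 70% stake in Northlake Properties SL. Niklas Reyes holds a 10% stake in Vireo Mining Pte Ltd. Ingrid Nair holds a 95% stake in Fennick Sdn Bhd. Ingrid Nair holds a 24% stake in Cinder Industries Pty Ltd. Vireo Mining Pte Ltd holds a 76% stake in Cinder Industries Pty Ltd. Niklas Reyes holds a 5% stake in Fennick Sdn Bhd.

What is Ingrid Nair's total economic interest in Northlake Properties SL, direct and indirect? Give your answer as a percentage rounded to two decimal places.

73.68%

Ingrid reaches Northlake along 3 paths.
Via Cinder: 24% × 70% = 16.8%.
Via Vireo → Cinder: 90% × 76% × 70% = 47.88%.
Direct stake: 9% = 9%.
Total: 16.8% + 47.88% + 9% = 73.68%.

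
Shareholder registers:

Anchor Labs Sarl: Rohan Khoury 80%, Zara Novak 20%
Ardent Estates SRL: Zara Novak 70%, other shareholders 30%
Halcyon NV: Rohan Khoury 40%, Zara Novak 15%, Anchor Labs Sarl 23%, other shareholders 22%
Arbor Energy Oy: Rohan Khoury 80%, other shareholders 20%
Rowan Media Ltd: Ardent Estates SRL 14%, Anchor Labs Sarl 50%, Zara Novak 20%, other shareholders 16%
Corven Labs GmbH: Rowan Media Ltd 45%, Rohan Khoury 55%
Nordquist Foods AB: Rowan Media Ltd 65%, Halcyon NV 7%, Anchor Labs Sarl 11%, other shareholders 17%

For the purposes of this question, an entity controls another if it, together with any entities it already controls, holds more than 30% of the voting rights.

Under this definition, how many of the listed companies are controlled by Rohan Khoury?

Rohan holds 80% of Anchor, so Rohan controls Anchor.
Rohan and Anchor together hold 40% + 23% = 63% of Halcyon, so Rohan controls Halcyon.
Rohan holds 80% of Arbor, so Rohan controls Arbor.
Anchor holds 50% of Rowan, so Rohan controls Rowan.
Rowan and Rohan together hold 45% + 55% = 100% of Corven, so Rohan controls Corven.
Rowan and Halcyon and Anchor together hold 65% + 7% + 11% = 83% of Nordquist, so Rohan controls Nordquist.
No other company's threshold is met.
Rohan controls 6 companies.

6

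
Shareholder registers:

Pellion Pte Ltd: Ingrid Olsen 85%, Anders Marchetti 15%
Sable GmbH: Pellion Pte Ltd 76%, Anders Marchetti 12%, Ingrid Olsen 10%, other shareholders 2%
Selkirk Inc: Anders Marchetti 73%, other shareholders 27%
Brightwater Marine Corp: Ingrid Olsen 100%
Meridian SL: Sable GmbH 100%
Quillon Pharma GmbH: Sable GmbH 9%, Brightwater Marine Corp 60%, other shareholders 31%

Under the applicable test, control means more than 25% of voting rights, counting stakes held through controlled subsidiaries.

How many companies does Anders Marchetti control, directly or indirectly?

Anders holds 73% of Selkirk, so Anders controls Selkirk.
No other company's threshold is met.
Anders controls 1 company.

1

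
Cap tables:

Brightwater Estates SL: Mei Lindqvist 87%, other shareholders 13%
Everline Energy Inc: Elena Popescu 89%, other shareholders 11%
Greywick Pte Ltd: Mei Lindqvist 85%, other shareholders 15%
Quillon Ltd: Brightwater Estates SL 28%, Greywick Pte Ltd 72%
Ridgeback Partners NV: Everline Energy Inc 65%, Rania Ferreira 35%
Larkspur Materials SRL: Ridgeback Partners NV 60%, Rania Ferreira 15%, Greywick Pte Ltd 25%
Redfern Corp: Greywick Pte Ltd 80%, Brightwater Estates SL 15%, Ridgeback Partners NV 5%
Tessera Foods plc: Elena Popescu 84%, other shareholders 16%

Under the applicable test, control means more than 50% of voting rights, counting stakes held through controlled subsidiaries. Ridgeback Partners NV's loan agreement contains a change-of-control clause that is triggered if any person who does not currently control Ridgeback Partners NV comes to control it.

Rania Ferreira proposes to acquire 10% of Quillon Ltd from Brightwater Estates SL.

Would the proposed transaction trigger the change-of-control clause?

The purchase adds only to Rania's holdings (Brightwater's stake shrinks), so Rania is the only person who could newly come to control Ridgeback.
Rania's largest direct stake is 35% in Ridgeback, which does not meet the threshold, so Rania controls no company.
In Ridgeback, Rania's side holds only 35%, not > 50%.
So before the transaction, Rania does not control Ridgeback.
After the purchase, Rania holds 10% of Quillon directly, and Brightwater's stake falls to 18%.
Rania's side now holds 10% of Quillon, not > 50%, so Rania still does not control Quillon.
After the transaction, Rania's side holds 35% of Ridgeback, not > 50%, so Rania still does not control Ridgeback.
No new person acquires control, so the clause is not triggered.

No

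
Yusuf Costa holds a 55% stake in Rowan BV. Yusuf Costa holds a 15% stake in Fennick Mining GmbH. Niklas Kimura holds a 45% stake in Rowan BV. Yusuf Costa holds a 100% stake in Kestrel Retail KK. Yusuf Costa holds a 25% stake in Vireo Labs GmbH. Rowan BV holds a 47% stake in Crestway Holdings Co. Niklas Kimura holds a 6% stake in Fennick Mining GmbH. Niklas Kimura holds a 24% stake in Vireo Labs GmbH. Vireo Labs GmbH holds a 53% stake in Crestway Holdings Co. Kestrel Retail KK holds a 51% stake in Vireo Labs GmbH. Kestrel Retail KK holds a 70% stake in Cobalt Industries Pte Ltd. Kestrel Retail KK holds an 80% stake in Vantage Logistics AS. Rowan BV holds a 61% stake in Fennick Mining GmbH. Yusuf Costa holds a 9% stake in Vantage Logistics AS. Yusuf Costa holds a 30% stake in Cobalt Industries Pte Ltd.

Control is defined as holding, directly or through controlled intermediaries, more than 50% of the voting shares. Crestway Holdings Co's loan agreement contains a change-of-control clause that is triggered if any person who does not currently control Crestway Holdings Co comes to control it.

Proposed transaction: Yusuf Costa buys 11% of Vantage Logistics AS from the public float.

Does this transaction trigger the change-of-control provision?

The purchase changes only Yusuf's holdings, so Yusuf is the only person who could newly come to control Crestway.
Yusuf holds 100% of Kestrel, so Yusuf controls Kestrel.
Yusuf and Kestrel together hold 25% + 51% = 76% of Vireo, so Yusuf controls Vireo.
Yusuf holds 55% of Rowan, so Yusuf controls Rowan.
Rowan and Vireo together hold 47% + 53% = 100% of Crestway, so Yusuf controls Crestway.
So Yusuf already controls Crestway before the transaction.
After the purchase, Yusuf's direct stake in Vantage rises to 9% + 11% = 20%.
Yusuf controlled Crestway already, so this is not a new person acquiring control; every other person's position is unchanged or reduced.
No new person acquires control, so the clause is not triggered.

No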